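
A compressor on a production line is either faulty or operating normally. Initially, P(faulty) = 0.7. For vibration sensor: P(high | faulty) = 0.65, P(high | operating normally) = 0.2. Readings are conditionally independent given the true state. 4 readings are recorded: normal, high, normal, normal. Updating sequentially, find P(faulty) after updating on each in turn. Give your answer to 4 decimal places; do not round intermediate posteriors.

0.3884

Each posterior becomes the prior for the next update.
After 'normal': P(faulty) = 0.35·0.7000 / (0.35·0.7000 + 0.8·0.3000) ≈ 0.5052
After 'high': P(faulty) = 0.65·0.5052 / (0.65·0.5052 + 0.2·0.4948) ≈ 0.7684
After 'normal': P(faulty) = 0.35·0.7684 / (0.35·0.7684 + 0.8·0.2316) ≈ 0.5921
After 'normal': P(faulty) = 0.35·0.5921 / (0.35·0.5921 + 0.8·0.4079) ≈ 0.3884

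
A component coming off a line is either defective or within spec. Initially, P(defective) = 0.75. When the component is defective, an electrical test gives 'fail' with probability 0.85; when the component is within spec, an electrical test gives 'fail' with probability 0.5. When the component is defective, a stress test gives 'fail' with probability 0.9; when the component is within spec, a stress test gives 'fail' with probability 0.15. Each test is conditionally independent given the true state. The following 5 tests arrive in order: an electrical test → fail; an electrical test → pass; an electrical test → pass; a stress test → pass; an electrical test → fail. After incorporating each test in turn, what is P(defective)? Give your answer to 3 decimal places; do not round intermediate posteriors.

0.084

Apply Bayes' rule sequentially, carrying P(defective) forward.
After an electrical test='fail': P(defective) = 0.85·0.7500 / (0.85·0.7500 + 0.5·0.2500) ≈ 0.8361
After an electrical test='pass': P(defective) = 0.15·0.8361 / (0.15·0.8361 + 0.5·0.1639) ≈ 0.6047
After an electrical test='pass': P(defective) = 0.15·0.6047 / (0.15·0.6047 + 0.5·0.3953) ≈ 0.3146
After a stress test='pass': P(defective) = 0.1·0.3146 / (0.1·0.3146 + 0.85·0.6854) ≈ 0.0512
After an electrical test='fail': P(defective) = 0.85·0.0512 / (0.85·0.0512 + 0.5·0.9488) ≈ 0.0841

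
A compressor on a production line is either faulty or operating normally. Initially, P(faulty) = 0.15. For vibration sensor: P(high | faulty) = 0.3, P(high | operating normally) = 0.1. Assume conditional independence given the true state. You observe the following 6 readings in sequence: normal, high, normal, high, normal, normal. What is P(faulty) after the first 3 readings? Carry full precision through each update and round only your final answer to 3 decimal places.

Apply Bayes' rule sequentially, carrying P(faulty) forward.
After 'normal': P(faulty) = 0.7·0.1500 / (0.7·0.1500 + 0.9·0.8500) ≈ 0.1207
After 'high': P(faulty) = 0.3·0.1207 / (0.3·0.1207 + 0.1·0.8793) ≈ 0.2917
After 'normal': P(faulty) = 0.7·0.2917 / (0.7·0.2917 + 0.9·0.7083) ≈ 0.2426

0.243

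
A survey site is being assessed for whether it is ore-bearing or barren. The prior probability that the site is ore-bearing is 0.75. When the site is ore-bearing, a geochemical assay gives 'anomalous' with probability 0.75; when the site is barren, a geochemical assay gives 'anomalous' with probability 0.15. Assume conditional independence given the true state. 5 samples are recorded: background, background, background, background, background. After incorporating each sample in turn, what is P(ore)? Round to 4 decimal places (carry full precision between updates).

0.0066

After 'background': P(ore) = 0.25·0.7500 / (0.25·0.7500 + 0.85·0.2500) ≈ 0.4688
After 'background': P(ore) = 0.25·0.4688 / (0.25·0.4688 + 0.85·0.5312) ≈ 0.2060
After 'background': P(ore) = 0.25·0.2060 / (0.25·0.2060 + 0.85·0.7940) ≈ 0.0709
After 'background': P(ore) = 0.25·0.0709 / (0.25·0.0709 + 0.85·0.9291) ≈ 0.0220
After 'background': P(ore) = 0.25·0.0220 / (0.25·0.0220 + 0.85·0.9780) ≈ 0.0066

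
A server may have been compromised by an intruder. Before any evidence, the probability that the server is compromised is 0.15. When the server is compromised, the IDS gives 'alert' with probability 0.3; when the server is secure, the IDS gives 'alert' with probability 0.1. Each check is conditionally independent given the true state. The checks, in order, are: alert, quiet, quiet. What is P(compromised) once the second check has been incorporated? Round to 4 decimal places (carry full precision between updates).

0.2917

After 'alert': P(compromised) = 0.3·0.1500 / (0.3·0.1500 + 0.1·0.8500) ≈ 0.3462
After 'quiet': P(compromised) = 0.7·0.3462 / (0.7·0.3462 + 0.9·0.6538) ≈ 0.2917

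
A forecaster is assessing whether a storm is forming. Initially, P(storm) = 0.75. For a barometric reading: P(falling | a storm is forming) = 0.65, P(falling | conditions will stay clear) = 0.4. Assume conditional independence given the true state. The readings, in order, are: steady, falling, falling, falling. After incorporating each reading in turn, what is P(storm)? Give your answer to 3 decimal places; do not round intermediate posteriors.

0.882

After 'steady': P(storm) = 0.35·0.7500 / (0.35·0.7500 + 0.6·0.2500) ≈ 0.6364
After 'falling': P(storm) = 0.65·0.6364 / (0.65·0.6364 + 0.4·0.3636) ≈ 0.7398
After 'falling': P(storm) = 0.65·0.7398 / (0.65·0.7398 + 0.4·0.2602) ≈ 0.8221
After 'falling': P(storm) = 0.65·0.8221 / (0.65·0.8221 + 0.4·0.1779) ≈ 0.8825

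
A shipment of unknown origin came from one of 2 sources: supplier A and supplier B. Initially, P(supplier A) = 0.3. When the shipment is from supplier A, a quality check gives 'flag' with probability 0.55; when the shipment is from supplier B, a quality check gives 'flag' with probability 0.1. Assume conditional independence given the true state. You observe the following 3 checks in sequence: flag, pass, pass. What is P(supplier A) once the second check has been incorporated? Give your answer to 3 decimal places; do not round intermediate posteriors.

0.541

Each posterior becomes the prior for the next update.
After 'flag': P(supplier A) = 0.55·0.3000 / (0.55·0.3000 + 0.1·0.7000) ≈ 0.7021
After 'pass': P(supplier A) = 0.45·0.7021 / (0.45·0.7021 + 0.9·0.2979) ≈ 0.5410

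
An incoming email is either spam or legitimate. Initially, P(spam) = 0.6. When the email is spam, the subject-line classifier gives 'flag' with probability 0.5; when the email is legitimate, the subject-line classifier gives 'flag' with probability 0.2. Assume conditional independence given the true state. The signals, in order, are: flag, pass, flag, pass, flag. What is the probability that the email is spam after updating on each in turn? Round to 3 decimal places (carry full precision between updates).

After 'flag': P(spam) = 0.5·0.6000 / (0.5·0.6000 + 0.2·0.4000) ≈ 0.7895
After 'pass': P(spam) = 0.5·0.7895 / (0.5·0.7895 + 0.8·0.2105) ≈ 0.7009
After 'flag': P(spam) = 0.5·0.7009 / (0.5·0.7009 + 0.2·0.2991) ≈ 0.8542
After 'pass': P(spam) = 0.5·0.8542 / (0.5·0.8542 + 0.8·0.1458) ≈ 0.7855
After 'flag': P(spam) = 0.5·0.7855 / (0.5·0.7855 + 0.2·0.2145) ≈ 0.9015

0.902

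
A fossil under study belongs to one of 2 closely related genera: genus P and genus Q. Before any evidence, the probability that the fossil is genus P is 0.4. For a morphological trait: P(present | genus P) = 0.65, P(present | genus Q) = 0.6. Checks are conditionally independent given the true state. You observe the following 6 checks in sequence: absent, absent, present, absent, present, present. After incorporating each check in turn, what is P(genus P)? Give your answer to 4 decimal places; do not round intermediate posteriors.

0.3622

Apply Bayes' rule sequentially, carrying P(genus P) forward.
After 'absent': P(genus P) = 0.35·0.4000 / (0.35·0.4000 + 0.4·0.6000) ≈ 0.3684
After 'absent': P(genus P) = 0.35·0.3684 / (0.35·0.3684 + 0.4·0.6316) ≈ 0.3379
After 'present': P(genus P) = 0.65·0.3379 / (0.65·0.3379 + 0.6·0.6621) ≈ 0.3561
After 'absent': P(genus P) = 0.35·0.3561 / (0.35·0.3561 + 0.4·0.6439) ≈ 0.3261
After 'present': P(genus P) = 0.65·0.3261 / (0.65·0.3261 + 0.6·0.6739) ≈ 0.3439
After 'present': P(genus P) = 0.65·0.3439 / (0.65·0.3439 + 0.6·0.6561) ≈ 0.3622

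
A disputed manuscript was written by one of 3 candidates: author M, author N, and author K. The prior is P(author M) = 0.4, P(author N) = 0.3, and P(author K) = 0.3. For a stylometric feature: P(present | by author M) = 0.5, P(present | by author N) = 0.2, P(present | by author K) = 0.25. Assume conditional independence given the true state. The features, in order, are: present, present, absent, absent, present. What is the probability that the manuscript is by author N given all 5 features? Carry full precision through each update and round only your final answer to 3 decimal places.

After 'present': normaliser = 0.5·0.4000 + 0.2·0.3000 + 0.25·0.3000; P(author M) ≈ 0.5970, P(author N) ≈ 0.1791, P(author K) ≈ 0.2239
After 'present': normaliser = 0.5·0.5970 + 0.2·0.1791 + 0.25·0.2239; P(author M) ≈ 0.7648, P(author N) ≈ 0.0918, P(author K) ≈ 0.1434
After 'absent': normaliser = 0.5·0.7648 + 0.8·0.0918 + 0.75·0.1434; P(author M) ≈ 0.6788, P(author N) ≈ 0.1303, P(author K) ≈ 0.1909
After 'absent': normaliser = 0.5·0.6788 + 0.8·0.1303 + 0.75·0.1909; P(author M) ≈ 0.5783, P(author N) ≈ 0.1777, P(author K) ≈ 0.2440
After 'present': normaliser = 0.5·0.5783 + 0.2·0.1777 + 0.25·0.2440; P(author M) ≈ 0.7497, P(author N) ≈ 0.0921, P(author K) ≈ 0.1581

0.092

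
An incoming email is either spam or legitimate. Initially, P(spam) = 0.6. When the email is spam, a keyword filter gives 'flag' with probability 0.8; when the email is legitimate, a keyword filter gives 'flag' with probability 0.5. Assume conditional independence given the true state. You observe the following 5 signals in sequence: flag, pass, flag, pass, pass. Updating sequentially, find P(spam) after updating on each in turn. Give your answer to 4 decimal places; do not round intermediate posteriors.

After 'flag': P(spam) = 0.8·0.6000 / (0.8·0.6000 + 0.5·0.4000) ≈ 0.7059
After 'pass': P(spam) = 0.2·0.7059 / (0.2·0.7059 + 0.5·0.2941) ≈ 0.4898
After 'flag': P(spam) = 0.8·0.4898 / (0.8·0.4898 + 0.5·0.5102) ≈ 0.6057
After 'pass': P(spam) = 0.2·0.6057 / (0.2·0.6057 + 0.5·0.3943) ≈ 0.3806
After 'pass': P(spam) = 0.2·0.3806 / (0.2·0.3806 + 0.5·0.6194) ≈ 0.1973

0.1973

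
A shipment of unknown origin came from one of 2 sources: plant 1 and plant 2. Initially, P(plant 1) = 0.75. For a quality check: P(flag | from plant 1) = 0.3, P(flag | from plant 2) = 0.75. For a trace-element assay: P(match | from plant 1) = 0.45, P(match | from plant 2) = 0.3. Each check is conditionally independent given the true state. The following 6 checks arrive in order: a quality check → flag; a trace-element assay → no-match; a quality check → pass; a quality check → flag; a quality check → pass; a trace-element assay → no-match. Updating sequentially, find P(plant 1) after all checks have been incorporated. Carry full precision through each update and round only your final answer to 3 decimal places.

After a quality check='flag': P(plant 1) = 0.3·0.7500 / (0.3·0.7500 + 0.75·0.2500) ≈ 0.5455
After a trace-element assay='no-match': P(plant 1) = 0.55·0.5455 / (0.55·0.5455 + 0.7·0.4545) ≈ 0.4853
After a quality check='pass': P(plant 1) = 0.7·0.4853 / (0.7·0.4853 + 0.25·0.5147) ≈ 0.7253
After a quality check='flag': P(plant 1) = 0.3·0.7253 / (0.3·0.7253 + 0.75·0.2747) ≈ 0.5136
After a quality check='pass': P(plant 1) = 0.7·0.5136 / (0.7·0.5136 + 0.25·0.4864) ≈ 0.7473
After a trace-element assay='no-match': P(plant 1) = 0.55·0.7473 / (0.55·0.7473 + 0.7·0.2527) ≈ 0.6991

0.699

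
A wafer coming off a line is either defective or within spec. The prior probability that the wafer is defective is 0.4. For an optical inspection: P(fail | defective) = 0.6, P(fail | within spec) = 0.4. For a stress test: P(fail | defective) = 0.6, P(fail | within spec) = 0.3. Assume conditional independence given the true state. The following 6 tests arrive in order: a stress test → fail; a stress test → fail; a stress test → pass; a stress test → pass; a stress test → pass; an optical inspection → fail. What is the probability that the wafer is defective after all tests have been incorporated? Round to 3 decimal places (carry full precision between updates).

0.427

Each posterior becomes the prior for the next update.
After a stress test='fail': P(defective) = 0.6·0.4000 / (0.6·0.4000 + 0.3·0.6000) ≈ 0.5714
After a stress test='fail': P(defective) = 0.6·0.5714 / (0.6·0.5714 + 0.3·0.4286) ≈ 0.7273
After a stress test='pass': P(defective) = 0.4·0.7273 / (0.4·0.7273 + 0.7·0.2727) ≈ 0.6038
After a stress test='pass': P(defective) = 0.4·0.6038 / (0.4·0.6038 + 0.7·0.3962) ≈ 0.4655
After a stress test='pass': P(defective) = 0.4·0.4655 / (0.4·0.4655 + 0.7·0.5345) ≈ 0.3323
After an optical inspection='fail': P(defective) = 0.6·0.3323 / (0.6·0.3323 + 0.4·0.6677) ≈ 0.4274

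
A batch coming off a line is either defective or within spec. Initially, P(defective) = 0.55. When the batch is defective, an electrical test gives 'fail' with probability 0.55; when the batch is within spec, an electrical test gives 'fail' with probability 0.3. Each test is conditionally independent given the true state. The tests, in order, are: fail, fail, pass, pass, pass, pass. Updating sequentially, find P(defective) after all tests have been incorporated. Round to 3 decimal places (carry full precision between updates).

0.412

After 'fail': P(defective) = 0.55·0.5500 / (0.55·0.5500 + 0.3·0.4500) ≈ 0.6914
After 'fail': P(defective) = 0.55·0.6914 / (0.55·0.6914 + 0.3·0.3086) ≈ 0.8042
After 'pass': P(defective) = 0.45·0.8042 / (0.45·0.8042 + 0.7·0.1958) ≈ 0.7253
After 'pass': P(defective) = 0.45·0.7253 / (0.45·0.7253 + 0.7·0.2747) ≈ 0.6293
After 'pass': P(defective) = 0.45·0.6293 / (0.45·0.6293 + 0.7·0.3707) ≈ 0.5218
After 'pass': P(defective) = 0.45·0.5218 / (0.45·0.5218 + 0.7·0.4782) ≈ 0.4123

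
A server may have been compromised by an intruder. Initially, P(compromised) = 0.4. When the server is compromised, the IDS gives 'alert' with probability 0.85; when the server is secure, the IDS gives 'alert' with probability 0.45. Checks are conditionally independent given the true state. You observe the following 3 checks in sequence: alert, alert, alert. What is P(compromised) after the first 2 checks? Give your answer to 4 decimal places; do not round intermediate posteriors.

0.7040

After 'alert': P(compromised) = 0.85·0.4000 / (0.85·0.4000 + 0.45·0.6000) ≈ 0.5574
After 'alert': P(compromised) = 0.85·0.5574 / (0.85·0.5574 + 0.45·0.4426) ≈ 0.7040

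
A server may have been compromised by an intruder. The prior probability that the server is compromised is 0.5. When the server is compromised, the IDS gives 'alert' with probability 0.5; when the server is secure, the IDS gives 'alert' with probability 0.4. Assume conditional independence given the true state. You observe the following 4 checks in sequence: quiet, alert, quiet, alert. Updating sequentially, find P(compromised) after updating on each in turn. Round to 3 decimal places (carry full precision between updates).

0.520

After 'quiet': P(compromised) = 0.5·0.5000 / (0.5·0.5000 + 0.6·0.5000) ≈ 0.4545
After 'alert': P(compromised) = 0.5·0.4545 / (0.5·0.4545 + 0.4·0.5455) ≈ 0.5102
After 'quiet': P(compromised) = 0.5·0.5102 / (0.5·0.5102 + 0.6·0.4898) ≈ 0.4647
After 'alert': P(compromised) = 0.5·0.4647 / (0.5·0.4647 + 0.4·0.5353) ≈ 0.5204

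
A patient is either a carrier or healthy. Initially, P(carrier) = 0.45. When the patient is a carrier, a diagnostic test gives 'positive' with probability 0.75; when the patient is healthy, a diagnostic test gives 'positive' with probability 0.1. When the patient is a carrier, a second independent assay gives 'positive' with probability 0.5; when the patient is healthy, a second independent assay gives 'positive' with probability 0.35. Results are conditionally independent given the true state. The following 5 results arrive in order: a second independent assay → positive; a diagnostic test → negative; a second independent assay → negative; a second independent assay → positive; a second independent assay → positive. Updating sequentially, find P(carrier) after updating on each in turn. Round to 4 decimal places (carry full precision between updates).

0.3376

Each posterior becomes the prior for the next update.
After a second independent assay='positive': P(carrier) = 0.5·0.4500 / (0.5·0.4500 + 0.35·0.5500) ≈ 0.5389
After a diagnostic test='negative': P(carrier) = 0.25·0.5389 / (0.25·0.5389 + 0.9·0.4611) ≈ 0.2451
After a second independent assay='negative': P(carrier) = 0.5·0.2451 / (0.5·0.2451 + 0.65·0.7549) ≈ 0.1998
After a second independent assay='positive': P(carrier) = 0.5·0.1998 / (0.5·0.1998 + 0.35·0.8002) ≈ 0.2630
After a second independent assay='positive': P(carrier) = 0.5·0.2630 / (0.5·0.2630 + 0.35·0.7370) ≈ 0.3376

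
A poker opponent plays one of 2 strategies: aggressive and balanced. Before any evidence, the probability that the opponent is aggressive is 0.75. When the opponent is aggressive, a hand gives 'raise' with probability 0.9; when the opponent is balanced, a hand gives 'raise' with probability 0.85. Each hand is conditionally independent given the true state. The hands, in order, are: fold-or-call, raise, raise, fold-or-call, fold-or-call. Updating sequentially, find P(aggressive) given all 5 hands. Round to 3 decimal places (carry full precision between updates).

After 'fold-or-call': P(aggressive) = 0.1·0.7500 / (0.1·0.7500 + 0.15·0.2500) ≈ 0.6667
After 'raise': P(aggressive) = 0.9·0.6667 / (0.9·0.6667 + 0.85·0.3333) ≈ 0.6792
After 'raise': P(aggressive) = 0.9·0.6792 / (0.9·0.6792 + 0.85·0.3208) ≈ 0.6916
After 'fold-or-call': P(aggressive) = 0.1·0.6916 / (0.1·0.6916 + 0.15·0.3084) ≈ 0.5992
After 'fold-or-call': P(aggressive) = 0.1·0.5992 / (0.1·0.5992 + 0.15·0.4008) ≈ 0.4991

0.499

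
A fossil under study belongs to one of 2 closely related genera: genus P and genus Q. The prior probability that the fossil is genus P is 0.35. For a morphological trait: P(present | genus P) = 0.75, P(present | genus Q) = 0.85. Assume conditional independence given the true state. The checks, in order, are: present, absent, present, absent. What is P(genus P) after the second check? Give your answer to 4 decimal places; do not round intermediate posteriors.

After 'present': P(genus P) = 0.75·0.3500 / (0.75·0.3500 + 0.85·0.6500) ≈ 0.3221
After 'absent': P(genus P) = 0.25·0.3221 / (0.25·0.3221 + 0.15·0.6779) ≈ 0.4419

0.4419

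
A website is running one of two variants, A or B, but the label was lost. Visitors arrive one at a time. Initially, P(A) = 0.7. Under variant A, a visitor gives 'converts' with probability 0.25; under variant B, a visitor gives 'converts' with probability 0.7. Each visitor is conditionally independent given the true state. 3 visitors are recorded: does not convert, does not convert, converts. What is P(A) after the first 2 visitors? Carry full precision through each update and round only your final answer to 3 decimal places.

0.936

After 'does not convert': P(A) = 0.75·0.7000 / (0.75·0.7000 + 0.3·0.3000) ≈ 0.8537
After 'does not convert': P(A) = 0.75·0.8537 / (0.75·0.8537 + 0.3·0.1463) ≈ 0.9358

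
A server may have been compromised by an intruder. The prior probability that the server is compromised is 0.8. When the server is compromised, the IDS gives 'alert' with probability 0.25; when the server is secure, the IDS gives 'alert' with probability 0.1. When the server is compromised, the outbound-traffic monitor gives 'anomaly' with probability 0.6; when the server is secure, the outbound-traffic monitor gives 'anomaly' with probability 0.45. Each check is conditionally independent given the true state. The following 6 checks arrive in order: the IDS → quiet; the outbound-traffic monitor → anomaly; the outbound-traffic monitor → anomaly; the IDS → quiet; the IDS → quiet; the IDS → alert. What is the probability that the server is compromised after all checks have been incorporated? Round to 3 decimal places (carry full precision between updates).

0.911

Each posterior becomes the prior for the next update.
After the IDS='quiet': P(compromised) = 0.75·0.8000 / (0.75·0.8000 + 0.9·0.2000) ≈ 0.7692
After the outbound-traffic monitor='anomaly': P(compromised) = 0.6·0.7692 / (0.6·0.7692 + 0.45·0.2308) ≈ 0.8163
After the outbound-traffic monitor='anomaly': P(compromised) = 0.6·0.8163 / (0.6·0.8163 + 0.45·0.1837) ≈ 0.8556
After the IDS='quiet': P(compromised) = 0.75·0.8556 / (0.75·0.8556 + 0.9·0.1444) ≈ 0.8316
After the IDS='quiet': P(compromised) = 0.75·0.8316 / (0.75·0.8316 + 0.9·0.1684) ≈ 0.8045
After the IDS='alert': P(compromised) = 0.25·0.8045 / (0.25·0.8045 + 0.1·0.1955) ≈ 0.9114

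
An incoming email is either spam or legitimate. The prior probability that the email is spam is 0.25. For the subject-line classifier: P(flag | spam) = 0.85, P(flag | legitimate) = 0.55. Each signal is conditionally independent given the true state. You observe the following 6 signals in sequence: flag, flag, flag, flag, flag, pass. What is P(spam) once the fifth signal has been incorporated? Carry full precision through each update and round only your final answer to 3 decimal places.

After 'flag': P(spam) = 0.85·0.2500 / (0.85·0.2500 + 0.55·0.7500) ≈ 0.3400
After 'flag': P(spam) = 0.85·0.3400 / (0.85·0.3400 + 0.55·0.6600) ≈ 0.4433
After 'flag': P(spam) = 0.85·0.4433 / (0.85·0.4433 + 0.55·0.5567) ≈ 0.5517
After 'flag': P(spam) = 0.85·0.5517 / (0.85·0.5517 + 0.55·0.4483) ≈ 0.6554
After 'flag': P(spam) = 0.85·0.6554 / (0.85·0.6554 + 0.55·0.3446) ≈ 0.7461

0.746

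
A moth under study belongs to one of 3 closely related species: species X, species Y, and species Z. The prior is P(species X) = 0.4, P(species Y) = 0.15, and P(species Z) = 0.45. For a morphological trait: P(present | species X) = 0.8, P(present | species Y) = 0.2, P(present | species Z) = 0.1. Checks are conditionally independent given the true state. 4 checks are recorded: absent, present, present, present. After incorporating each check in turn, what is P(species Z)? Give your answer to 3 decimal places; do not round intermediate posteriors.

0.010

After 'absent': normaliser = 0.2·0.4000 + 0.8·0.1500 + 0.9·0.4500; P(species X) ≈ 0.1322, P(species Y) ≈ 0.1983, P(species Z) ≈ 0.6694
After 'present': normaliser = 0.8·0.1322 + 0.2·0.1983 + 0.1·0.6694; P(species X) ≈ 0.4981, P(species Y) ≈ 0.1868, P(species Z) ≈ 0.3152
After 'present': normaliser = 0.8·0.4981 + 0.2·0.1868 + 0.1·0.3152; P(species X) ≈ 0.8526, P(species Y) ≈ 0.0799, P(species Z) ≈ 0.0674
After 'present': normaliser = 0.8·0.8526 + 0.2·0.0799 + 0.1·0.0674; P(species X) ≈ 0.9677, P(species Y) ≈ 0.0227, P(species Z) ≈ 0.0096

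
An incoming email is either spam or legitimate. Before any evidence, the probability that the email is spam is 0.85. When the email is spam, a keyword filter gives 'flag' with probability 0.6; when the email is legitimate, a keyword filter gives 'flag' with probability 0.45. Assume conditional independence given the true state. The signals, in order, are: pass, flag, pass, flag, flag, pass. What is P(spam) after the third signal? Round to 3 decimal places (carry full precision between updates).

After 'pass': P(spam) = 0.4·0.8500 / (0.4·0.8500 + 0.55·0.1500) ≈ 0.8047
After 'flag': P(spam) = 0.6·0.8047 / (0.6·0.8047 + 0.45·0.1953) ≈ 0.8460
After 'pass': P(spam) = 0.4·0.8460 / (0.4·0.8460 + 0.55·0.1540) ≈ 0.7999

0.800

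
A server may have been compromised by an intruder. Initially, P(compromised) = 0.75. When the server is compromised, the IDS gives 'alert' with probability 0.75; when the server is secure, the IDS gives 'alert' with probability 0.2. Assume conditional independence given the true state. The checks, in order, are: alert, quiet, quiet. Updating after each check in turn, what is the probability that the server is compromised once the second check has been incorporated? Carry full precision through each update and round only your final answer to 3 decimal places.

0.779

After 'alert': P(compromised) = 0.75·0.7500 / (0.75·0.7500 + 0.2·0.2500) ≈ 0.9184
After 'quiet': P(compromised) = 0.25·0.9184 / (0.25·0.9184 + 0.8·0.0816) ≈ 0.7785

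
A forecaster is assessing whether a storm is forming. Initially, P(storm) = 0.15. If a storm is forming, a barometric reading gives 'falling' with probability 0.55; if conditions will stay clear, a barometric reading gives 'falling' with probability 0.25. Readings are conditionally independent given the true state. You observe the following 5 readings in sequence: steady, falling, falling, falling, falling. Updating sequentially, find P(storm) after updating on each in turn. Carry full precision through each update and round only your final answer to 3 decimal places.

0.713

Each posterior becomes the prior for the next update.
After 'steady': P(storm) = 0.45·0.1500 / (0.45·0.1500 + 0.75·0.8500) ≈ 0.0957
After 'falling': P(storm) = 0.55·0.0957 / (0.55·0.0957 + 0.25·0.9043) ≈ 0.1889
After 'falling': P(storm) = 0.55·0.1889 / (0.55·0.1889 + 0.25·0.8111) ≈ 0.3388
After 'falling': P(storm) = 0.55·0.3388 / (0.55·0.3388 + 0.25·0.6612) ≈ 0.5300
After 'falling': P(storm) = 0.55·0.5300 / (0.55·0.5300 + 0.25·0.4700) ≈ 0.7127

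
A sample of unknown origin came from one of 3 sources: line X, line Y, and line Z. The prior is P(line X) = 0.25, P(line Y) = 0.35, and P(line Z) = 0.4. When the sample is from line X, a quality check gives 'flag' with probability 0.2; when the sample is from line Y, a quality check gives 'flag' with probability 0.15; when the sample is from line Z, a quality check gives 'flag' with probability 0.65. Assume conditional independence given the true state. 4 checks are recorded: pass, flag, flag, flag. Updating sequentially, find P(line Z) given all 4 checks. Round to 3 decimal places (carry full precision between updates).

Apply Bayes' rule sequentially, carrying P(line Z) forward.
After 'pass': normaliser = 0.8·0.2500 + 0.85·0.3500 + 0.35·0.4000; P(line X) ≈ 0.3137, P(line Y) ≈ 0.4667, P(line Z) ≈ 0.2196
After 'flag': normaliser = 0.2·0.3137 + 0.15·0.4667 + 0.65·0.2196; P(line X) ≈ 0.2278, P(line Y) ≈ 0.2541, P(line Z) ≈ 0.5181
After 'flag': normaliser = 0.2·0.2278 + 0.15·0.2541 + 0.65·0.5181; P(line X) ≈ 0.1083, P(line Y) ≈ 0.0906, P(line Z) ≈ 0.8010
After 'flag': normaliser = 0.2·0.1083 + 0.15·0.0906 + 0.65·0.8010; P(line X) ≈ 0.0390, P(line Y) ≈ 0.0245, P(line Z) ≈ 0.9366

0.937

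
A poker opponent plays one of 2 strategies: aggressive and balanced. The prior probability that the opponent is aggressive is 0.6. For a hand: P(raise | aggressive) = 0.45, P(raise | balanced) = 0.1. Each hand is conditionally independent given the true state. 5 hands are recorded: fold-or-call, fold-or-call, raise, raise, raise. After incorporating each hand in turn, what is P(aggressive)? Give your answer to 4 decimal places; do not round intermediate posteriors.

0.9808

After 'fold-or-call': P(aggressive) = 0.55·0.6000 / (0.55·0.6000 + 0.9·0.4000) ≈ 0.4783
After 'fold-or-call': P(aggressive) = 0.55·0.4783 / (0.55·0.4783 + 0.9·0.5217) ≈ 0.3591
After 'raise': P(aggressive) = 0.45·0.3591 / (0.45·0.3591 + 0.1·0.6409) ≈ 0.7160
After 'raise': P(aggressive) = 0.45·0.7160 / (0.45·0.7160 + 0.1·0.2840) ≈ 0.9190
After 'raise': P(aggressive) = 0.45·0.9190 / (0.45·0.9190 + 0.1·0.0810) ≈ 0.9808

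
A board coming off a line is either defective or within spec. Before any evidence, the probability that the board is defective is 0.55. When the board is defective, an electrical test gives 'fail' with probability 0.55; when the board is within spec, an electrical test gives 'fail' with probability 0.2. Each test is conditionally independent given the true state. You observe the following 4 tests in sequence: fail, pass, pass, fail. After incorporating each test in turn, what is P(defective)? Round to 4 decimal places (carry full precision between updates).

After 'fail': P(defective) = 0.55·0.5500 / (0.55·0.5500 + 0.2·0.4500) ≈ 0.7707
After 'pass': P(defective) = 0.45·0.7707 / (0.45·0.7707 + 0.8·0.2293) ≈ 0.6541
After 'pass': P(defective) = 0.45·0.6541 / (0.45·0.6541 + 0.8·0.3459) ≈ 0.5154
After 'fail': P(defective) = 0.55·0.5154 / (0.55·0.5154 + 0.2·0.4846) ≈ 0.7452

0.7452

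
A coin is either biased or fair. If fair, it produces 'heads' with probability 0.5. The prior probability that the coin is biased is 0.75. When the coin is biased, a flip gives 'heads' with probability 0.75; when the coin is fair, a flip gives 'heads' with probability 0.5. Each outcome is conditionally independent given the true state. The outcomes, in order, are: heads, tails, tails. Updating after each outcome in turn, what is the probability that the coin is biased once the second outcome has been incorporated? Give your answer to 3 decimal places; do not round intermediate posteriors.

After 'heads': P(biased) = 0.75·0.7500 / (0.75·0.7500 + 0.5·0.2500) ≈ 0.8182
After 'tails': P(biased) = 0.25·0.8182 / (0.25·0.8182 + 0.5·0.1818) ≈ 0.6923

0.692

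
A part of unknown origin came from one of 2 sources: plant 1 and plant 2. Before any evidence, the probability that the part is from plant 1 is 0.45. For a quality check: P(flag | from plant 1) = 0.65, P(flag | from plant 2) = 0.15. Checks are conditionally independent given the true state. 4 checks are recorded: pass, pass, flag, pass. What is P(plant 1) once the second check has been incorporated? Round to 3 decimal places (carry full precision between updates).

After 'pass': P(plant 1) = 0.35·0.4500 / (0.35·0.4500 + 0.85·0.5500) ≈ 0.2520
After 'pass': P(plant 1) = 0.35·0.2520 / (0.35·0.2520 + 0.85·0.7480) ≈ 0.1218

0.122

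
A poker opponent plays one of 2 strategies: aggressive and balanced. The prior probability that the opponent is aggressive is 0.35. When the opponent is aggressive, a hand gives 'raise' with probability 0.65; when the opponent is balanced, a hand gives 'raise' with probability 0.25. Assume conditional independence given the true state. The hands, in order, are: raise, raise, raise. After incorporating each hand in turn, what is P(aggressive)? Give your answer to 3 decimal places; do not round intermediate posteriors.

0.904

After 'raise': P(aggressive) = 0.65·0.3500 / (0.65·0.3500 + 0.25·0.6500) ≈ 0.5833
After 'raise': P(aggressive) = 0.65·0.5833 / (0.65·0.5833 + 0.25·0.4167) ≈ 0.7845
After 'raise': P(aggressive) = 0.65·0.7845 / (0.65·0.7845 + 0.25·0.2155) ≈ 0.9044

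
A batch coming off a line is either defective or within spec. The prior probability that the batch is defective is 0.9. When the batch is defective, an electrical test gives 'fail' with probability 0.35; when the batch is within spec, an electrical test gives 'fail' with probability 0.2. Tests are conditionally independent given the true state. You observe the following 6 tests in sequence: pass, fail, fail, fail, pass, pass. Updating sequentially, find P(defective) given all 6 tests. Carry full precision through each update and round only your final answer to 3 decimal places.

After 'pass': P(defective) = 0.65·0.9000 / (0.65·0.9000 + 0.8·0.1000) ≈ 0.8797
After 'fail': P(defective) = 0.35·0.8797 / (0.35·0.8797 + 0.2·0.1203) ≈ 0.9275
After 'fail': P(defective) = 0.35·0.9275 / (0.35·0.9275 + 0.2·0.0725) ≈ 0.9573
After 'fail': P(defective) = 0.35·0.9573 / (0.35·0.9573 + 0.2·0.0427) ≈ 0.9751
After 'pass': P(defective) = 0.65·0.9751 / (0.65·0.9751 + 0.8·0.0249) ≈ 0.9696
After 'pass': P(defective) = 0.65·0.9696 / (0.65·0.9696 + 0.8·0.0304) ≈ 0.9628

0.963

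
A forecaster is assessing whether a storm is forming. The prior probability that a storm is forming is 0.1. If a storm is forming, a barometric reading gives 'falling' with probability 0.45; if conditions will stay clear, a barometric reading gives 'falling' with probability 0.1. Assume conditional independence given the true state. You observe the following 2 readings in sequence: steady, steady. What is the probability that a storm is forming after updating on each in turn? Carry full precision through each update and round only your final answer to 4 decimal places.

After 'steady': P(storm) = 0.55·0.1000 / (0.55·0.1000 + 0.9·0.9000) ≈ 0.0636
After 'steady': P(storm) = 0.55·0.0636 / (0.55·0.0636 + 0.9·0.9364) ≈ 0.0398

0.0398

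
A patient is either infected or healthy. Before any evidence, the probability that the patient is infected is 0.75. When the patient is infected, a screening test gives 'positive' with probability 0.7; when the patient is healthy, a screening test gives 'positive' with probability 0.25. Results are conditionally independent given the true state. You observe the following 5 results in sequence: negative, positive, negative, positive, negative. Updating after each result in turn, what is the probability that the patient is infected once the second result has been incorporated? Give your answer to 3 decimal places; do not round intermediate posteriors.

0.771

After 'negative': P(infected) = 0.3·0.7500 / (0.3·0.7500 + 0.75·0.2500) ≈ 0.5455
After 'positive': P(infected) = 0.7·0.5455 / (0.7·0.5455 + 0.25·0.4545) ≈ 0.7706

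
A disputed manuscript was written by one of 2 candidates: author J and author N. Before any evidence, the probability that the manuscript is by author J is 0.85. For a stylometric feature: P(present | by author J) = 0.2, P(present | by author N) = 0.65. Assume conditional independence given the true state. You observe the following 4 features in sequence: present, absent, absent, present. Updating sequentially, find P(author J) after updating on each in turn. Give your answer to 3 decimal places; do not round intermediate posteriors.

After 'present': P(author J) = 0.2·0.8500 / (0.2·0.8500 + 0.65·0.1500) ≈ 0.6355
After 'absent': P(author J) = 0.8·0.6355 / (0.8·0.6355 + 0.35·0.3645) ≈ 0.7994
After 'absent': P(author J) = 0.8·0.7994 / (0.8·0.7994 + 0.35·0.2006) ≈ 0.9011
After 'present': P(author J) = 0.2·0.9011 / (0.2·0.9011 + 0.65·0.0989) ≈ 0.7370

0.737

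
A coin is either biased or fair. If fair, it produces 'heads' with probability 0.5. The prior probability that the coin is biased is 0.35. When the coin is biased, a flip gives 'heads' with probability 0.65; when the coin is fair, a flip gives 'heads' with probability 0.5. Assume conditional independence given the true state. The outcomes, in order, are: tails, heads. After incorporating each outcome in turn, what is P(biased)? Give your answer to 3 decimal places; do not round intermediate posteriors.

0.329

After 'tails': P(biased) = 0.35·0.3500 / (0.35·0.3500 + 0.5·0.6500) ≈ 0.2737
After 'heads': P(biased) = 0.65·0.2737 / (0.65·0.2737 + 0.5·0.7263) ≈ 0.3289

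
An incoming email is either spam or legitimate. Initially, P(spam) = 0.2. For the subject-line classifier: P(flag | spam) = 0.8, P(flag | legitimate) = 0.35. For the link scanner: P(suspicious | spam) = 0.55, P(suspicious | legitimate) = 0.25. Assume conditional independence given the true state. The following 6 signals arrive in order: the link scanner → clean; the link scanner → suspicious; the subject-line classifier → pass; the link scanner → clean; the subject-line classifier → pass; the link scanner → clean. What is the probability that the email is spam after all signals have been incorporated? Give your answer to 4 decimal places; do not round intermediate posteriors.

0.0111

Each posterior becomes the prior for the next update.
After the link scanner='clean': P(spam) = 0.45·0.2000 / (0.45·0.2000 + 0.75·0.8000) ≈ 0.1304
After the link scanner='suspicious': P(spam) = 0.55·0.1304 / (0.55·0.1304 + 0.25·0.8696) ≈ 0.2481
After the subject-line classifier='pass': P(spam) = 0.2·0.2481 / (0.2·0.2481 + 0.65·0.7519) ≈ 0.0922
After the link scanner='clean': P(spam) = 0.45·0.0922 / (0.45·0.0922 + 0.75·0.9078) ≈ 0.0574
After the subject-line classifier='pass': P(spam) = 0.2·0.0574 / (0.2·0.0574 + 0.65·0.9426) ≈ 0.0184
After the link scanner='clean': P(spam) = 0.45·0.0184 / (0.45·0.0184 + 0.75·0.9816) ≈ 0.0111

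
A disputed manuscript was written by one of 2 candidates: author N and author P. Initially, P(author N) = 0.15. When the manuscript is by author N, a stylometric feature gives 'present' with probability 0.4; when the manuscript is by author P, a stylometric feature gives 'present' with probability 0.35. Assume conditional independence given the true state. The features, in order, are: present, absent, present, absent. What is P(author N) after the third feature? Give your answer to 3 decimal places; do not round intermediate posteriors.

Each posterior becomes the prior for the next update.
After 'present': P(author N) = 0.4·0.1500 / (0.4·0.1500 + 0.35·0.8500) ≈ 0.1678
After 'absent': P(author N) = 0.6·0.1678 / (0.6·0.1678 + 0.65·0.8322) ≈ 0.1569
After 'present': P(author N) = 0.4·0.1569 / (0.4·0.1569 + 0.35·0.8431) ≈ 0.1754

0.175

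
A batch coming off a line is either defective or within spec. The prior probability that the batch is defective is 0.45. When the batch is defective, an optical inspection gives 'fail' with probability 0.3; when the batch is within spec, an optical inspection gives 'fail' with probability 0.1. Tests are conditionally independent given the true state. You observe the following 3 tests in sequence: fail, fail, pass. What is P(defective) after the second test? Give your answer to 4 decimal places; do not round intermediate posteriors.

0.8804

Each posterior becomes the prior for the next update.
After 'fail': P(defective) = 0.3·0.4500 / (0.3·0.4500 + 0.1·0.5500) ≈ 0.7105
After 'fail': P(defective) = 0.3·0.7105 / (0.3·0.7105 + 0.1·0.2895) ≈ 0.8804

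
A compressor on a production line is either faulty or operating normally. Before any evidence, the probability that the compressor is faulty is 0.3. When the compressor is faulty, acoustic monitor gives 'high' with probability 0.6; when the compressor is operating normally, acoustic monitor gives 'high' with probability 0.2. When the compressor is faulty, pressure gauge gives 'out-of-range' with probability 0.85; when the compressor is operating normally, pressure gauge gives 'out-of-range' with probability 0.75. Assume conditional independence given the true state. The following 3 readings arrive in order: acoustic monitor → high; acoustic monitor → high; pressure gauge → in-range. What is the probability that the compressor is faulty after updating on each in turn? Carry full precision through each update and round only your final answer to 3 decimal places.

0.698

After acoustic monitor='high': P(faulty) = 0.6·0.3000 / (0.6·0.3000 + 0.2·0.7000) ≈ 0.5625
After acoustic monitor='high': P(faulty) = 0.6·0.5625 / (0.6·0.5625 + 0.2·0.4375) ≈ 0.7941
After pressure gauge='in-range': P(faulty) = 0.15·0.7941 / (0.15·0.7941 + 0.25·0.2059) ≈ 0.6983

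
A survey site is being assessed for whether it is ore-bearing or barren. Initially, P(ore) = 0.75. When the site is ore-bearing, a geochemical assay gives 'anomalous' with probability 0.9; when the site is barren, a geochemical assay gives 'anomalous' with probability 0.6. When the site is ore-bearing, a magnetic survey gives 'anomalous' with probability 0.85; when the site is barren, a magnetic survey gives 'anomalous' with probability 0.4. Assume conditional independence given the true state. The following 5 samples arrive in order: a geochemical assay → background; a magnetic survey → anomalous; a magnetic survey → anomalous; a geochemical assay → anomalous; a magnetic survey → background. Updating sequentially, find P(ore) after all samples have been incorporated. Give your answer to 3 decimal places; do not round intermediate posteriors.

After a geochemical assay='background': P(ore) = 0.1·0.7500 / (0.1·0.7500 + 0.4·0.2500) ≈ 0.4286
After a magnetic survey='anomalous': P(ore) = 0.85·0.4286 / (0.85·0.4286 + 0.4·0.5714) ≈ 0.6145
After a magnetic survey='anomalous': P(ore) = 0.85·0.6145 / (0.85·0.6145 + 0.4·0.3855) ≈ 0.7720
After a geochemical assay='anomalous': P(ore) = 0.9·0.7720 / (0.9·0.7720 + 0.6·0.2280) ≈ 0.8355
After a magnetic survey='background': P(ore) = 0.15·0.8355 / (0.15·0.8355 + 0.6·0.1645) ≈ 0.5595

0.559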